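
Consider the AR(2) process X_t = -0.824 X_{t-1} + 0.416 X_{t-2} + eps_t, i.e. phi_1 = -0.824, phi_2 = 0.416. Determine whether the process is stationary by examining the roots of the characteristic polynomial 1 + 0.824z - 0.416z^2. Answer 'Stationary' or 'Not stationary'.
\text{Not stationary}

The AR(p) characteristic polynomial is P(z) = 1 + 0.824z - 0.416z^2.
Stationarity requires all roots to lie outside the unit circle, i.e. |z| > 1 for every root.
Set 1 + (0.824) z + (-0.416) z^2 = 0, i.e. a z^2 + b z + c = 0 with a = -0.416, b = 0.824, c = 1.
Discriminant D = b^2 - 4ac = (0.824)^2 - 4*(-0.416)*1 = 0.678976 - (-1.664) = 2.342976.
D >= 0, so the roots are real: z = (-b +/- sqrt(D)) / (2a) = (-0.824 +/- 1.530678) / (-0.832).
  z_1 = (-0.824 + 1.530678) / (-0.832) = -0.8494,   |z_1| = 0.8494.
  z_2 = (-0.824 - 1.530678) / (-0.832) = 2.8301,   |z_2| = 2.8301.
Moduli of all roots: 0.8494, 2.8301.
All moduli strictly greater than 1? No.
Verdict: Not stationary.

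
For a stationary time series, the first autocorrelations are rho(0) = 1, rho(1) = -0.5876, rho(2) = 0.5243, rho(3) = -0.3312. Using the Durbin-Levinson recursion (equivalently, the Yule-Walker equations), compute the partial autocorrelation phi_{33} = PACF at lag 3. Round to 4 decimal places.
\phi_{33} = 0.0880

The PACF at lag k is phi_{kk}, the last component of the solution
to the Yule-Walker system G_k phi = r_k where
  (G_k)_{ij} = rho(|i - j|), (r_k)_i = rho(i), i,j = 1..k.
Equivalently, Durbin-Levinson gives phi_{kk} iteratively:
  phi_{11} = rho(1)
  phi_{kk} = [rho(k) - sum_{j=1..k-1} phi_{k-1,j} rho(k-j)]
            / [1 - sum_{j=1..k-1} phi_{k-1,j} rho(j)],
  phi_{k,j} = phi_{k-1,j} - phi_{kk} phi_{k-1,k-j},  j = 1..k-1.
Step k = 1:
  phi_11 = rho(1) = -0.5876.
Step k = 2:
  phi_22 = [rho(2) - phi_11 rho(1)] / [1 - phi_11 rho(1)] = [0.5243 - (-0.5876)(-0.5876)] / [1 - (-0.5876)(-0.5876)]
         = 0.17902624 / 0.65472624 = 0.273437.
  Update: phi_21 = phi_11 - phi_22 phi_11 = -0.5876 - (0.273437)(-0.5876) = -0.426929.
Step k = 3:
  phi_33 = [rho(3) - phi_21 rho(2) - phi_22 rho(1)] / [1 - phi_21 rho(1) - phi_22 rho(2)]
    numerator   = -0.3312 - (-0.426929)(0.5243) - (0.273437)(-0.5876) = 0.05331009
    denominator = 1 - (-0.426929)(-0.5876) - (0.273437)(0.5243) = 0.60577388
  phi_33 = 0.05331009 / 0.60577388 = 0.088.
Therefore phi_{33} = 0.0880.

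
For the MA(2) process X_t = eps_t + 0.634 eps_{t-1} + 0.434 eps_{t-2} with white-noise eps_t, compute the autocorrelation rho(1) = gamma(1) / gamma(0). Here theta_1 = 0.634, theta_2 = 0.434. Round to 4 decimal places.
\rho(1) = 0.5717

For an MA(q) process with theta_0 = 1, the autocovariance is
  gamma(k) = sigma^2 * sum_{i=0..q-k} theta_i * theta_{i+k},
and rho(k) = gamma(k) / gamma(0). Sigma^2 cancels.
  numerator   = (1)*(0.634) + (0.634)*(0.434) = 0.909156.
  denominator = (1)^2 + (0.634)^2 + (0.434)^2 = 1.590312.
  rho(1) = 0.909156 / 1.590312 = 0.5717.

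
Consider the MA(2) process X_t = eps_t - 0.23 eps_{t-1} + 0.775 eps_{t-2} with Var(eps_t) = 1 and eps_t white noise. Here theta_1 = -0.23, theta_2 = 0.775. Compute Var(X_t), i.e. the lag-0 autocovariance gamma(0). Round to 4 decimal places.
\gamma(0) = 1.6535

For an MA(q) process X_t = eps_t + sum_i theta_i eps_{t-i} with
Var(eps_t) = sigma^2, the variance is
  gamma(0) = sigma^2 * (1 + sum_i theta_i^2).
  sum_i theta_i^2 = (-0.23)^2 + (0.775)^2 = 0.0529 + 0.600625 = 0.653525.
  gamma(0) = 1 * (1 + 0.653525) = 1 * 1.653525 = 1.653525, which rounds to 1.6535.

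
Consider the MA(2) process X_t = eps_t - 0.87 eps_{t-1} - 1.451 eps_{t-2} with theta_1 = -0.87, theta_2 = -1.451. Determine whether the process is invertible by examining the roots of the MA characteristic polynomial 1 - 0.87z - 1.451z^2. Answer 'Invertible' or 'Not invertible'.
\text{Not invertible}

The MA(q) characteristic polynomial is P(z) = 1 - 0.87z - 1.451z^2.
Invertibility requires all roots to lie outside the unit circle, i.e. |z| > 1 for every root.
Set 1 + (-0.87) z + (-1.451) z^2 = 0, i.e. a z^2 + b z + c = 0 with a = -1.451, b = -0.87, c = 1.
Discriminant D = b^2 - 4ac = (-0.87)^2 - 4*(-1.451)*1 = 0.7569 - (-5.804) = 6.5609.
D >= 0, so the roots are real: z = (-b +/- sqrt(D)) / (2a) = (0.87 +/- 2.561425) / (-2.902).
  z_1 = (0.87 + 2.561425) / (-2.902) = -1.1824,   |z_1| = 1.1824.
  z_2 = (0.87 - 2.561425) / (-2.902) = 0.5828,   |z_2| = 0.5828.
Moduli of all roots: 1.1824, 0.5828.
All moduli strictly greater than 1? No.
Verdict: Not invertible.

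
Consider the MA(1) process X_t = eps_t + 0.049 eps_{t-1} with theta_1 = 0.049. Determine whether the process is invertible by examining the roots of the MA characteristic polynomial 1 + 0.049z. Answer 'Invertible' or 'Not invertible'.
\text{Invertible}

The MA(q) characteristic polynomial is P(z) = 1 + 0.049z.
Invertibility requires all roots to lie outside the unit circle, i.e. |z| > 1 for every root.
This is linear in z: 1 + (0.049) z = 0  =>  z = -1/(0.049) = -20.408163,  |z| = 20.408163.
Moduli of all roots: 20.4082.
All moduli strictly greater than 1? Yes.
Verdict: Invertible.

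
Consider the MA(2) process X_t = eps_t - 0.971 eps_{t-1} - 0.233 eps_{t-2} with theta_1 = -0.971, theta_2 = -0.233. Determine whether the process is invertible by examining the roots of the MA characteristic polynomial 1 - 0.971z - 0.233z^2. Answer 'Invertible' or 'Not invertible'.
\text{Not invertible}

The MA(q) characteristic polynomial is P(z) = 1 - 0.971z - 0.233z^2.
Invertibility requires all roots to lie outside the unit circle, i.e. |z| > 1 for every root.
Set 1 + (-0.971) z + (-0.233) z^2 = 0, i.e. a z^2 + b z + c = 0 with a = -0.233, b = -0.971, c = 1.
Discriminant D = b^2 - 4ac = (-0.971)^2 - 4*(-0.233)*1 = 0.942841 - (-0.932) = 1.874841.
D >= 0, so the roots are real: z = (-b +/- sqrt(D)) / (2a) = (0.971 +/- 1.369248) / (-0.466).
  z_1 = (0.971 + 1.369248) / (-0.466) = -5.022,   |z_1| = 5.022.
  z_2 = (0.971 - 1.369248) / (-0.466) = 0.8546,   |z_2| = 0.8546.
Moduli of all roots: 5.0220, 0.8546.
All moduli strictly greater than 1? No.
Verdict: Not invertible.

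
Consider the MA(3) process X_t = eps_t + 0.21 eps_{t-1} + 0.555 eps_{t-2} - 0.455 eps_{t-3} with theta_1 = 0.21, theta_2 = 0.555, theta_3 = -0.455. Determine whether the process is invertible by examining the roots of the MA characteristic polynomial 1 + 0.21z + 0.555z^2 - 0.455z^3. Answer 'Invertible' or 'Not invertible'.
\text{Invertible}

The MA(q) characteristic polynomial is P(z) = 1 + 0.21z + 0.555z^2 - 0.455z^3.
Invertibility requires all roots to lie outside the unit circle, i.e. |z| > 1 for every root.
Degree 3: look for a simple real root z0 first, then factor out (1 - z/z0) and solve the remaining quadratic.
Testing z0 = 2: P(2) = 1 + (0.21)(2) + (0.555)(2)^2 + (-0.455)(2)^3
  = 1 + (0.42) + (2.22) + (-3.64) = 0.  So z_0 = 2 is a root, |z_0| = 2.
Divide out the factor (1 - 0.5 z) = (1 - z/z0) (since 1/z0 = 0.5):
  P(z) = (1 - 0.5 z)(1 + (0.71) z + (0.91) z^2)
  [check: z-coef 0.71 - (0.5) = 0.21; z^2-coef 0.91 - (0.5)(0.71) = 0.555; z^3-coef -(0.5)(0.91) = -0.455.]
Remaining roots from the quadratic factor 1 + (0.71) z + (0.91) z^2:
  Set 1 + (0.71) z + (0.91) z^2 = 0, i.e. a z^2 + b z + c = 0 with a = 0.91, b = 0.71, c = 1.
  Discriminant D = b^2 - 4ac = (0.71)^2 - 4*(0.91)*1 = 0.5041 - (3.64) = -3.1359.
  D < 0, so the roots are the complex-conjugate pair z = (-b +/- i sqrt(-D)) / (2a) = -0.3901 +/- 0.973i.
  For a conjugate pair |z|^2 = z * conj(z) = (product of roots) = c/a = 1/(0.91) = 1.098901, so |z| = sqrt(1.098901) = 1.0483 for both roots.
Moduli of all roots: 2.0000, 1.0483, 1.0483.
All moduli strictly greater than 1? Yes.
Verdict: Invertible.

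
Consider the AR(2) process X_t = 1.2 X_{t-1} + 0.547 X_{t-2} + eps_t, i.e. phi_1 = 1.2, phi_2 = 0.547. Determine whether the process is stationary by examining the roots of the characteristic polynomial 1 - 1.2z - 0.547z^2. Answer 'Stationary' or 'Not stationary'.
\text{Not stationary}

The AR(p) characteristic polynomial is P(z) = 1 - 1.2z - 0.547z^2.
Stationarity requires all roots to lie outside the unit circle, i.e. |z| > 1 for every root.
Set 1 + (-1.2) z + (-0.547) z^2 = 0, i.e. a z^2 + b z + c = 0 with a = -0.547, b = -1.2, c = 1.
Discriminant D = b^2 - 4ac = (-1.2)^2 - 4*(-0.547)*1 = 1.44 - (-2.188) = 3.628.
D >= 0, so the roots are real: z = (-b +/- sqrt(D)) / (2a) = (1.2 +/- 1.904731) / (-1.094).
  z_1 = (1.2 + 1.904731) / (-1.094) = -2.838,   |z_1| = 2.838.
  z_2 = (1.2 - 1.904731) / (-1.094) = 0.6442,   |z_2| = 0.6442.
Moduli of all roots: 2.8380, 0.6442.
All moduli strictly greater than 1? No.
Verdict: Not stationary.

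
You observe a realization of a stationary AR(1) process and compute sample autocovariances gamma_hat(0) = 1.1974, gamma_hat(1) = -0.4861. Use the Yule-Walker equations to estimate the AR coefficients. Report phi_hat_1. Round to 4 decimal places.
\hat\phi_{1} = -0.4060

The Yule-Walker equations for an AR(p) process read, in matrix form,
  Gamma_p phi = r_p,   with   (Gamma_p)_{ij} = gamma(|i - j|),
                       (r_p)_i = gamma(i),   i,j = 1..p.
Substitute the sample gammas (Toeplitz matrix and right-hand side of size 1):
  Gamma_p = [[1.1974]]
  r_p     = [-0.4861]
With p = 1 this is the single equation gamma(0) phi_1 = gamma(1):
  phi_hat_1 = gamma(1) / gamma(0) = -0.4861 / 1.1974 = -0.4060.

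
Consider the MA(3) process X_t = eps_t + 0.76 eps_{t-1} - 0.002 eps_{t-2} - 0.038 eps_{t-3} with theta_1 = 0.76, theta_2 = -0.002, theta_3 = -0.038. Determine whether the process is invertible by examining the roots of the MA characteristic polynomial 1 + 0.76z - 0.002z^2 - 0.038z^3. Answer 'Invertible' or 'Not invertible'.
\text{Invertible}

The MA(q) characteristic polynomial is P(z) = 1 + 0.76z - 0.002z^2 - 0.038z^3.
Invertibility requires all roots to lie outside the unit circle, i.e. |z| > 1 for every root.
Degree 3: look for a simple real root z0 first, then factor out (1 - z/z0) and solve the remaining quadratic.
Testing z0 = 5: P(5) = 1 + (0.76)(5) + (-0.002)(5)^2 + (-0.038)(5)^3
  = 1 + (3.8) + (-0.05) + (-4.75) = 0.  So z_0 = 5 is a root, |z_0| = 5.
Divide out the factor (1 - 0.2 z) = (1 - z/z0) (since 1/z0 = 0.2):
  P(z) = (1 - 0.2 z)(1 + (0.96) z + (0.19) z^2)
  [check: z-coef 0.96 - (0.2) = 0.76; z^2-coef 0.19 - (0.2)(0.96) = -0.002; z^3-coef -(0.2)(0.19) = -0.038.]
Remaining roots from the quadratic factor 1 + (0.96) z + (0.19) z^2:
  Set 1 + (0.96) z + (0.19) z^2 = 0, i.e. a z^2 + b z + c = 0 with a = 0.19, b = 0.96, c = 1.
  Discriminant D = b^2 - 4ac = (0.96)^2 - 4*(0.19)*1 = 0.9216 - (0.76) = 0.1616.
  D >= 0, so the roots are real: z = (-b +/- sqrt(D)) / (2a) = (-0.96 +/- 0.401995) / (0.38).
    z_1 = (-0.96 + 0.401995) / (0.38) = -1.4684,   |z_1| = 1.4684.
    z_2 = (-0.96 - 0.401995) / (0.38) = -3.5842,   |z_2| = 3.5842.
Moduli of all roots: 5.0000, 1.4684, 3.5842.
All moduli strictly greater than 1? Yes.
Verdict: Invertible.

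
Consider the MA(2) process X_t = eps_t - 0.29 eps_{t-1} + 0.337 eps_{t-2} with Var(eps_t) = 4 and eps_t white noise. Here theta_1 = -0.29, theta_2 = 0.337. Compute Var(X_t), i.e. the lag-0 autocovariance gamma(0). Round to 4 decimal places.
\gamma(0) = 4.7907

For an MA(q) process X_t = eps_t + sum_i theta_i eps_{t-i} with
Var(eps_t) = sigma^2, the variance is
  gamma(0) = sigma^2 * (1 + sum_i theta_i^2).
  sum_i theta_i^2 = (-0.29)^2 + (0.337)^2 = 0.0841 + 0.113569 = 0.197669.
  gamma(0) = 4 * (1 + 0.197669) = 4 * 1.197669 = 4.790676, which rounds to 4.7907.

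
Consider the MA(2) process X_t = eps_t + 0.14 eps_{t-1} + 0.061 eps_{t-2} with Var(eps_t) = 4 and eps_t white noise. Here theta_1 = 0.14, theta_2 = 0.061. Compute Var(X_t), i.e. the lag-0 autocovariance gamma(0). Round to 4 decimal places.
\gamma(0) = 4.0933

For an MA(q) process X_t = eps_t + sum_i theta_i eps_{t-i} with
Var(eps_t) = sigma^2, the variance is
  gamma(0) = sigma^2 * (1 + sum_i theta_i^2).
  sum_i theta_i^2 = (0.14)^2 + (0.061)^2 = 0.0196 + 0.003721 = 0.023321.
  gamma(0) = 4 * (1 + 0.023321) = 4 * 1.023321 = 4.093284, which rounds to 4.0933.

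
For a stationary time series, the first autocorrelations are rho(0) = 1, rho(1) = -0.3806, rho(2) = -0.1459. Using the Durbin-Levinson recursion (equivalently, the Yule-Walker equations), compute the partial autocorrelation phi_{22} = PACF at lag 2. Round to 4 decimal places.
\phi_{22} = -0.3400

The PACF at lag k is phi_{kk}, the last component of the solution
to the Yule-Walker system G_k phi = r_k where
  (G_k)_{ij} = rho(|i - j|), (r_k)_i = rho(i), i,j = 1..k.
Equivalently, Durbin-Levinson gives phi_{kk} iteratively:
  phi_{11} = rho(1)
  phi_{kk} = [rho(k) - sum_{j=1..k-1} phi_{k-1,j} rho(k-j)]
            / [1 - sum_{j=1..k-1} phi_{k-1,j} rho(j)],
  phi_{k,j} = phi_{k-1,j} - phi_{kk} phi_{k-1,k-j},  j = 1..k-1.
Step k = 1:
  phi_11 = rho(1) = -0.3806.
Step k = 2:
  phi_22 = [rho(2) - phi_11 rho(1)] / [1 - phi_11 rho(1)] = [-0.1459 - (-0.3806)(-0.3806)] / [1 - (-0.3806)(-0.3806)]
         = -0.29075636 / 0.85514364 = -0.34.
Therefore phi_{22} = -0.3400.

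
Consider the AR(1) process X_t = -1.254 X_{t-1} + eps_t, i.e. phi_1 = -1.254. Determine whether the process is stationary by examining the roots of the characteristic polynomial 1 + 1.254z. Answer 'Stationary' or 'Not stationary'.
\text{Not stationary}

The AR(p) characteristic polynomial is P(z) = 1 + 1.254z.
Stationarity requires all roots to lie outside the unit circle, i.e. |z| > 1 for every root.
This is linear in z: 1 + (1.254) z = 0  =>  z = -1/(1.254) = -0.797448,  |z| = 0.797448.
Moduli of all roots: 0.7974.
All moduli strictly greater than 1? No.
Verdict: Not stationary.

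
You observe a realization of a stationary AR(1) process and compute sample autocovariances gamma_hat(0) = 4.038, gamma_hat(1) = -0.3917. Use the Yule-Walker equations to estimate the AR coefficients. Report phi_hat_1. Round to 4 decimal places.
\hat\phi_{1} = -0.0970

The Yule-Walker equations for an AR(p) process read, in matrix form,
  Gamma_p phi = r_p,   with   (Gamma_p)_{ij} = gamma(|i - j|),
                       (r_p)_i = gamma(i),   i,j = 1..p.
Substitute the sample gammas (Toeplitz matrix and right-hand side of size 1):
  Gamma_p = [[4.038]]
  r_p     = [-0.3917]
With p = 1 this is the single equation gamma(0) phi_1 = gamma(1):
  phi_hat_1 = gamma(1) / gamma(0) = -0.3917 / 4.038 = -0.0970.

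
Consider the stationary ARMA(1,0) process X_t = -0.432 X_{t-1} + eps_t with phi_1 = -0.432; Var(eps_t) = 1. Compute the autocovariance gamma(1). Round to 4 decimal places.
\gamma(1) = -0.5311

Multiply the model equation by X_{t-k} and take expectations. With theta_0 = psi_0 = 1 and psi_j the MA(infinity) weights, this gives
  gamma(k) - sum_i phi_i gamma(k-i) = c_k,
  c_k = sigma^2 * sum_{j=k..q} theta_j psi_{j-k}   (c_k = 0 for k > q),
using gamma(-m) = gamma(m).
Pure AR (q = 0): c_0 = sigma^2 = 1, c_k = 0 for k >= 1.
Equations for k = 0 and k = 1 (AR order 1):
  gamma(0) = phi_1 gamma(1) + c_0
  gamma(1) = phi_1 gamma(0) + c_1
Substituting the second into the first: gamma(0) (1 - phi_1^2) = c_0 + phi_1 c_1, so
  gamma(0) = c_0 / (1 - phi_1^2) = 1 / (1 - (-0.432)^2) = 1 / 0.813376 = 1.229444.
  gamma(1) = phi_1 gamma(0) = (-0.432)(1.229444) = -0.53112.
Therefore gamma(1) = -0.5311 (to 4 decimal places).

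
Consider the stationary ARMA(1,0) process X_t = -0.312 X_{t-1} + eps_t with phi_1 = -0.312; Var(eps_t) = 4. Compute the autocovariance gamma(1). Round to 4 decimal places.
\gamma(1) = -1.3826

Multiply the model equation by X_{t-k} and take expectations. With theta_0 = psi_0 = 1 and psi_j the MA(infinity) weights, this gives
  gamma(k) - sum_i phi_i gamma(k-i) = c_k,
  c_k = sigma^2 * sum_{j=k..q} theta_j psi_{j-k}   (c_k = 0 for k > q),
using gamma(-m) = gamma(m).
Pure AR (q = 0): c_0 = sigma^2 = 4, c_k = 0 for k >= 1.
Equations for k = 0 and k = 1 (AR order 1):
  gamma(0) = phi_1 gamma(1) + c_0
  gamma(1) = phi_1 gamma(0) + c_1
Substituting the second into the first: gamma(0) (1 - phi_1^2) = c_0 + phi_1 c_1, so
  gamma(0) = c_0 / (1 - phi_1^2) = 4 / (1 - (-0.312)^2) = 4 / 0.902656 = 4.431367.
  gamma(1) = phi_1 gamma(0) = (-0.312)(4.431367) = -1.382587.
Therefore gamma(1) = -1.3826 (to 4 decimal places).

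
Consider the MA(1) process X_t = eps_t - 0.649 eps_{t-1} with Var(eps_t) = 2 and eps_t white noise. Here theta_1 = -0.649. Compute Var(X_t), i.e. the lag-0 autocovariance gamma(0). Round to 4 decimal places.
\gamma(0) = 2.8424

For an MA(q) process X_t = eps_t + sum_i theta_i eps_{t-i} with
Var(eps_t) = sigma^2, the variance is
  gamma(0) = sigma^2 * (1 + sum_i theta_i^2).
  sum_i theta_i^2 = (-0.649)^2 = 0.421201.
  gamma(0) = 2 * (1 + 0.421201) = 2 * 1.421201 = 2.842402, which rounds to 2.8424.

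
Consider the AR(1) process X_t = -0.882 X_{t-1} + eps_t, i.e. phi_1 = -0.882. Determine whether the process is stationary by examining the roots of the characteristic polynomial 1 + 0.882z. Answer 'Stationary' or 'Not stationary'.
\text{Stationary}

The AR(p) characteristic polynomial is P(z) = 1 + 0.882z.
Stationarity requires all roots to lie outside the unit circle, i.e. |z| > 1 for every root.
This is linear in z: 1 + (0.882) z = 0  =>  z = -1/(0.882) = -1.133787,  |z| = 1.133787.
Moduli of all roots: 1.1338.
All moduli strictly greater than 1? Yes.
Verdict: Stationary.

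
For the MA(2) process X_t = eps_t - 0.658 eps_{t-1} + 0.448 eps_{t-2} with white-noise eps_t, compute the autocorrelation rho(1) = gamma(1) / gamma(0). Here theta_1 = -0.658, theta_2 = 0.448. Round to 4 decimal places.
\rho(1) = -0.5832

For an MA(q) process with theta_0 = 1, the autocovariance is
  gamma(k) = sigma^2 * sum_{i=0..q-k} theta_i * theta_{i+k},
and rho(k) = gamma(k) / gamma(0). Sigma^2 cancels.
  numerator   = (1)*(-0.658) + (-0.658)*(0.448) = -0.952784.
  denominator = (1)^2 + (-0.658)^2 + (0.448)^2 = 1.633668.
  rho(1) = -0.952784 / 1.633668 = -0.5832.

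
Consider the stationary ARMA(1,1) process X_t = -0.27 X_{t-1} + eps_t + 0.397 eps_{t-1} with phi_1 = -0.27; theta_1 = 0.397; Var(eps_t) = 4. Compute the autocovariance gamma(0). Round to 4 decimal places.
\gamma(0) = 4.0696

Multiply the model equation by X_{t-k} and take expectations. With theta_0 = psi_0 = 1 and psi_j the MA(infinity) weights, this gives
  gamma(k) - sum_i phi_i gamma(k-i) = c_k,
  c_k = sigma^2 * sum_{j=k..q} theta_j psi_{j-k}   (c_k = 0 for k > q),
using gamma(-m) = gamma(m).
psi-weights needed (psi_j = theta_j + sum_i phi_i psi_{j-i}):
  psi_1 = theta_1 + phi_1 = 0.397 + (-0.27) = 0.127
Right-hand sides:
  c_0 = sigma^2 (1 + theta_1 psi_1) = 4 * (1 + (0.397)(0.127)) = 4 * 1.050419 = 4.201676
  c_1 = sigma^2 theta_1 = 4 * (0.397) = 1.588
  c_2 = 0
Equations for k = 0 and k = 1 (AR order 1):
  gamma(0) = phi_1 gamma(1) + c_0
  gamma(1) = phi_1 gamma(0) + c_1
Substituting the second into the first: gamma(0) (1 - phi_1^2) = c_0 + phi_1 c_1, so
  gamma(0) = (c_0 + phi_1 c_1) / (1 - phi_1^2) = (4.201676 + (-0.27)(1.588)) / (1 - (-0.27)^2) = 3.772916 / 0.9271 = 4.069589.
Therefore gamma(0) = 4.0696 (to 4 decimal places).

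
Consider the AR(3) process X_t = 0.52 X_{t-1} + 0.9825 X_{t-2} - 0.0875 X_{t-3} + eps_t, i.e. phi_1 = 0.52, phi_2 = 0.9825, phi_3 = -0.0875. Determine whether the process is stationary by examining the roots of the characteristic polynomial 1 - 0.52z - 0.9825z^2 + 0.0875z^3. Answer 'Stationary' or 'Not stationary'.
\text{Not stationary}

The AR(p) characteristic polynomial is P(z) = 1 - 0.52z - 0.9825z^2 + 0.0875z^3.
Stationarity requires all roots to lie outside the unit circle, i.e. |z| > 1 for every root.
Degree 3: look for a simple real root z0 first, then factor out (1 - z/z0) and solve the remaining quadratic.
Testing z0 = 0.8: P(0.8) = 1 + (-0.52)(0.8) + (-0.9825)(0.8)^2 + (0.0875)(0.8)^3
  = 1 + (-0.416) + (-0.6288) + (0.0448) = 0.  So z_0 = 0.8 is a root, |z_0| = 0.8.
Divide out the factor (1 - 1.25 z) = (1 - z/z0) (since 1/z0 = 1.25):
  P(z) = (1 - 1.25 z)(1 + (0.73) z + (-0.07) z^2)
  [check: z-coef 0.73 - (1.25) = -0.52; z^2-coef -0.07 - (1.25)(0.73) = -0.9825; z^3-coef -(1.25)(-0.07) = 0.0875.]
Remaining roots from the quadratic factor 1 + (0.73) z + (-0.07) z^2:
  Set 1 + (0.73) z + (-0.07) z^2 = 0, i.e. a z^2 + b z + c = 0 with a = -0.07, b = 0.73, c = 1.
  Discriminant D = b^2 - 4ac = (0.73)^2 - 4*(-0.07)*1 = 0.5329 - (-0.28) = 0.8129.
  D >= 0, so the roots are real: z = (-b +/- sqrt(D)) / (2a) = (-0.73 +/- 0.90161) / (-0.14).
    z_1 = (-0.73 + 0.90161) / (-0.14) = -1.2258,   |z_1| = 1.2258.
    z_2 = (-0.73 - 0.90161) / (-0.14) = 11.6544,   |z_2| = 11.6544.
Moduli of all roots: 0.8000, 1.2258, 11.6544.
All moduli strictly greater than 1? No.
Verdict: Not stationary.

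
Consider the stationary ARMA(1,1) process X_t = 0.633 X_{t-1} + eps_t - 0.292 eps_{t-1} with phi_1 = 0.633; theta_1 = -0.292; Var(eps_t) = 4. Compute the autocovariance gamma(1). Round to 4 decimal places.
\gamma(1) = 1.8553

Multiply the model equation by X_{t-k} and take expectations. With theta_0 = psi_0 = 1 and psi_j the MA(infinity) weights, this gives
  gamma(k) - sum_i phi_i gamma(k-i) = c_k,
  c_k = sigma^2 * sum_{j=k..q} theta_j psi_{j-k}   (c_k = 0 for k > q),
using gamma(-m) = gamma(m).
psi-weights needed (psi_j = theta_j + sum_i phi_i psi_{j-i}):
  psi_1 = theta_1 + phi_1 = -0.292 + (0.633) = 0.341
Right-hand sides:
  c_0 = sigma^2 (1 + theta_1 psi_1) = 4 * (1 + (-0.292)(0.341)) = 4 * 0.900428 = 3.601712
  c_1 = sigma^2 theta_1 = 4 * (-0.292) = -1.168
  c_2 = 0
Equations for k = 0 and k = 1 (AR order 1):
  gamma(0) = phi_1 gamma(1) + c_0
  gamma(1) = phi_1 gamma(0) + c_1
Substituting the second into the first: gamma(0) (1 - phi_1^2) = c_0 + phi_1 c_1, so
  gamma(0) = (c_0 + phi_1 c_1) / (1 - phi_1^2) = (3.601712 + (0.633)(-1.168)) / (1 - (0.633)^2) = 2.862368 / 0.599311 = 4.776098.
  gamma(1) = phi_1 gamma(0) + c_1 = (0.633)(4.776098) + (-1.168) = 1.85527.
Therefore gamma(1) = 1.8553 (to 4 decimal places).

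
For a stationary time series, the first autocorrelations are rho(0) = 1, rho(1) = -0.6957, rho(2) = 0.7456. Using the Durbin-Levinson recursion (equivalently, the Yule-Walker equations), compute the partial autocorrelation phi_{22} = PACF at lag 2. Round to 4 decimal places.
\phi_{22} = 0.5070

The PACF at lag k is phi_{kk}, the last component of the solution
to the Yule-Walker system G_k phi = r_k where
  (G_k)_{ij} = rho(|i - j|), (r_k)_i = rho(i), i,j = 1..k.
Equivalently, Durbin-Levinson gives phi_{kk} iteratively:
  phi_{11} = rho(1)
  phi_{kk} = [rho(k) - sum_{j=1..k-1} phi_{k-1,j} rho(k-j)]
            / [1 - sum_{j=1..k-1} phi_{k-1,j} rho(j)],
  phi_{k,j} = phi_{k-1,j} - phi_{kk} phi_{k-1,k-j},  j = 1..k-1.
Step k = 1:
  phi_11 = rho(1) = -0.6957.
Step k = 2:
  phi_22 = [rho(2) - phi_11 rho(1)] / [1 - phi_11 rho(1)] = [0.7456 - (-0.6957)(-0.6957)] / [1 - (-0.6957)(-0.6957)]
         = 0.26160151 / 0.51600151 = 0.507.
Therefore phi_{22} = 0.5070.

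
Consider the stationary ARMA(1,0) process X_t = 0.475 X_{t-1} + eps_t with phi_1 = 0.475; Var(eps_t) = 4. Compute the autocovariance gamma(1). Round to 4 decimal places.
\gamma(1) = 2.4536

Multiply the model equation by X_{t-k} and take expectations. With theta_0 = psi_0 = 1 and psi_j the MA(infinity) weights, this gives
  gamma(k) - sum_i phi_i gamma(k-i) = c_k,
  c_k = sigma^2 * sum_{j=k..q} theta_j psi_{j-k}   (c_k = 0 for k > q),
using gamma(-m) = gamma(m).
Pure AR (q = 0): c_0 = sigma^2 = 4, c_k = 0 for k >= 1.
Equations for k = 0 and k = 1 (AR order 1):
  gamma(0) = phi_1 gamma(1) + c_0
  gamma(1) = phi_1 gamma(0) + c_1
Substituting the second into the first: gamma(0) (1 - phi_1^2) = c_0 + phi_1 c_1, so
  gamma(0) = c_0 / (1 - phi_1^2) = 4 / (1 - (0.475)^2) = 4 / 0.774375 = 5.165456.
  gamma(1) = phi_1 gamma(0) = (0.475)(5.165456) = 2.453592.
Therefore gamma(1) = 2.4536 (to 4 decimal places).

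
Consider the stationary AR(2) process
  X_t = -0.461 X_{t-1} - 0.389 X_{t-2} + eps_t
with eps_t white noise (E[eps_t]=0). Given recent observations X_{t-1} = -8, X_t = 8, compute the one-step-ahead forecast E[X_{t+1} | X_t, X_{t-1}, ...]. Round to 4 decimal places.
E[X_{t+1} \mid \mathcal F_t] = -0.5760

For an AR(p) model X_t = c + sum_i phi_i X_{t-i} + eps_t, the
one-step-ahead conditional mean is
  E[X_{t+1} | X_t, ...] = c + sum_i phi_i X_{t+1-i}.
Substitute known values:
  E[X_{t+1} | ...] = (-0.461) * (8) + (-0.389) * (-8)
                   = -0.5760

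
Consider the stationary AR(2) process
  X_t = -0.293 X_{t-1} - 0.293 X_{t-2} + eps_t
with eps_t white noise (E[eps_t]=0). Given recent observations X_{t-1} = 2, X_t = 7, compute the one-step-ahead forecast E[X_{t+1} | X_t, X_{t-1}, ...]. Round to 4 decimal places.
E[X_{t+1} \mid \mathcal F_t] = -2.6370

For an AR(p) model X_t = c + sum_i phi_i X_{t-i} + eps_t, the
one-step-ahead conditional mean is
  E[X_{t+1} | X_t, ...] = c + sum_i phi_i X_{t+1-i}.
Substitute known values:
  E[X_{t+1} | ...] = (-0.293) * (7) + (-0.293) * (2)
                   = -2.6370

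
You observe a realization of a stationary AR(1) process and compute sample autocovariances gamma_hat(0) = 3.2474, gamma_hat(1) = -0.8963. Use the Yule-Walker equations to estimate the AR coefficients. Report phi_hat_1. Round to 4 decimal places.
\hat\phi_{1} = -0.2760

The Yule-Walker equations for an AR(p) process read, in matrix form,
  Gamma_p phi = r_p,   with   (Gamma_p)_{ij} = gamma(|i - j|),
                       (r_p)_i = gamma(i),   i,j = 1..p.
Substitute the sample gammas (Toeplitz matrix and right-hand side of size 1):
  Gamma_p = [[3.2474]]
  r_p     = [-0.8963]
With p = 1 this is the single equation gamma(0) phi_1 = gamma(1):
  phi_hat_1 = gamma(1) / gamma(0) = -0.8963 / 3.2474 = -0.2760.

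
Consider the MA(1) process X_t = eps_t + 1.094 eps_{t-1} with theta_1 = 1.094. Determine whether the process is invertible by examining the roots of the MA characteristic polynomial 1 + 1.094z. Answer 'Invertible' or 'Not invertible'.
\text{Not invertible}

The MA(q) characteristic polynomial is P(z) = 1 + 1.094z.
Invertibility requires all roots to lie outside the unit circle, i.e. |z| > 1 for every root.
This is linear in z: 1 + (1.094) z = 0  =>  z = -1/(1.094) = -0.914077,  |z| = 0.914077.
Moduli of all roots: 0.9141.
All moduli strictly greater than 1? No.
Verdict: Not invertible.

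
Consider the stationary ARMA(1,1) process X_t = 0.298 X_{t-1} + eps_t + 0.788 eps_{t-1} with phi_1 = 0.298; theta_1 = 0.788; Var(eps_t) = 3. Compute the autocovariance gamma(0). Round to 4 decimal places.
\gamma(0) = 6.8830

Multiply the model equation by X_{t-k} and take expectations. With theta_0 = psi_0 = 1 and psi_j the MA(infinity) weights, this gives
  gamma(k) - sum_i phi_i gamma(k-i) = c_k,
  c_k = sigma^2 * sum_{j=k..q} theta_j psi_{j-k}   (c_k = 0 for k > q),
using gamma(-m) = gamma(m).
psi-weights needed (psi_j = theta_j + sum_i phi_i psi_{j-i}):
  psi_1 = theta_1 + phi_1 = 0.788 + (0.298) = 1.086
Right-hand sides:
  c_0 = sigma^2 (1 + theta_1 psi_1) = 3 * (1 + (0.788)(1.086)) = 3 * 1.855768 = 5.567304
  c_1 = sigma^2 theta_1 = 3 * (0.788) = 2.364
  c_2 = 0
Equations for k = 0 and k = 1 (AR order 1):
  gamma(0) = phi_1 gamma(1) + c_0
  gamma(1) = phi_1 gamma(0) + c_1
Substituting the second into the first: gamma(0) (1 - phi_1^2) = c_0 + phi_1 c_1, so
  gamma(0) = (c_0 + phi_1 c_1) / (1 - phi_1^2) = (5.567304 + (0.298)(2.364)) / (1 - (0.298)^2) = 6.271776 / 0.911196 = 6.883015.
Therefore gamma(0) = 6.8830 (to 4 decimal places).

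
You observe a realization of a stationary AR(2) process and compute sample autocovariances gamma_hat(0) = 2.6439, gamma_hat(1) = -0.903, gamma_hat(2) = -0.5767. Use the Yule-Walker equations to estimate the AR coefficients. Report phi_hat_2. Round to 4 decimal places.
\hat\phi_{2} = -0.3790

The Yule-Walker equations for an AR(p) process read, in matrix form,
  Gamma_p phi = r_p,   with   (Gamma_p)_{ij} = gamma(|i - j|),
                       (r_p)_i = gamma(i),   i,j = 1..p.
Substitute the sample gammas (Toeplitz matrix and right-hand side of size 2):
  Gamma_p = [[2.6439, -0.903], [-0.903, 2.6439]]
  r_p     = [-0.903, -0.5767]
Written out:
  2.6439 phi_1 - 0.903 phi_2 = -0.903
  -0.903 phi_1 + 2.6439 phi_2 = -0.5767
Solve by Cramer's rule:
  det = gamma(0)^2 - gamma(1)^2 = (2.6439)^2 - (-0.903)^2 = 6.99020721 - 0.815409 = 6.17479821
  phi_hat_1 = [gamma(1) gamma(0) - gamma(1) gamma(2)] / det = [(-0.903)(2.6439) - (-0.903)(-0.5767)] / 6.17479821 = -2.9082018 / 6.17479821 = -0.471
  phi_hat_2 = [gamma(0) gamma(2) - gamma(1)^2] / det = [(2.6439)(-0.5767) - (-0.903)^2] / 6.17479821 = -2.34014613 / 6.17479821 = -0.379
So phi_hat = [-0.4710, -0.3790].
Therefore phi_hat_2 = -0.3790.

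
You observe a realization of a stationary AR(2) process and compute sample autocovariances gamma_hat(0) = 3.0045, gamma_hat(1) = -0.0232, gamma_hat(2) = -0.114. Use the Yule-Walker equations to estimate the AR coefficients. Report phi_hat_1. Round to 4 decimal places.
\hat\phi_{1} = -0.0080

The Yule-Walker equations for an AR(p) process read, in matrix form,
  Gamma_p phi = r_p,   with   (Gamma_p)_{ij} = gamma(|i - j|),
                       (r_p)_i = gamma(i),   i,j = 1..p.
Substitute the sample gammas (Toeplitz matrix and right-hand side of size 2):
  Gamma_p = [[3.0045, -0.0232], [-0.0232, 3.0045]]
  r_p     = [-0.0232, -0.114]
Written out:
  3.0045 phi_1 - 0.0232 phi_2 = -0.0232
  -0.0232 phi_1 + 3.0045 phi_2 = -0.114
Solve by Cramer's rule:
  det = gamma(0)^2 - gamma(1)^2 = (3.0045)^2 - (-0.0232)^2 = 9.02702025 - 0.00053824 = 9.02648201
  phi_hat_1 = [gamma(1) gamma(0) - gamma(1) gamma(2)] / det = [(-0.0232)(3.0045) - (-0.0232)(-0.114)] / 9.02648201 = -0.0723492 / 9.02648201 = -0.008
  phi_hat_2 = [gamma(0) gamma(2) - gamma(1)^2] / det = [(3.0045)(-0.114) - (-0.0232)^2] / 9.02648201 = -0.34305124 / 9.02648201 = -0.038
So phi_hat = [-0.0080, -0.0380].
Therefore phi_hat_1 = -0.0080.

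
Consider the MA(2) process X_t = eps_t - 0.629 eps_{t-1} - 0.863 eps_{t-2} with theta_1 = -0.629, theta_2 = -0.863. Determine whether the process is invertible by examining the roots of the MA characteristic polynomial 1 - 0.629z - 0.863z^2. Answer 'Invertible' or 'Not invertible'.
\text{Not invertible}

The MA(q) characteristic polynomial is P(z) = 1 - 0.629z - 0.863z^2.
Invertibility requires all roots to lie outside the unit circle, i.e. |z| > 1 for every root.
Set 1 + (-0.629) z + (-0.863) z^2 = 0, i.e. a z^2 + b z + c = 0 with a = -0.863, b = -0.629, c = 1.
Discriminant D = b^2 - 4ac = (-0.629)^2 - 4*(-0.863)*1 = 0.395641 - (-3.452) = 3.847641.
D >= 0, so the roots are real: z = (-b +/- sqrt(D)) / (2a) = (0.629 +/- 1.96154) / (-1.726).
  z_1 = (0.629 + 1.96154) / (-1.726) = -1.5009,   |z_1| = 1.5009.
  z_2 = (0.629 - 1.96154) / (-1.726) = 0.772,   |z_2| = 0.772.
Moduli of all roots: 1.5009, 0.7720.
All moduli strictly greater than 1? No.
Verdict: Not invertible.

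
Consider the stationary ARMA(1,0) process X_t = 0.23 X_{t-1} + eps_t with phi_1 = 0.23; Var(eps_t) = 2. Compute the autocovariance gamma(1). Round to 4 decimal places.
\gamma(1) = 0.4857

Multiply the model equation by X_{t-k} and take expectations. With theta_0 = psi_0 = 1 and psi_j the MA(infinity) weights, this gives
  gamma(k) - sum_i phi_i gamma(k-i) = c_k,
  c_k = sigma^2 * sum_{j=k..q} theta_j psi_{j-k}   (c_k = 0 for k > q),
using gamma(-m) = gamma(m).
Pure AR (q = 0): c_0 = sigma^2 = 2, c_k = 0 for k >= 1.
Equations for k = 0 and k = 1 (AR order 1):
  gamma(0) = phi_1 gamma(1) + c_0
  gamma(1) = phi_1 gamma(0) + c_1
Substituting the second into the first: gamma(0) (1 - phi_1^2) = c_0 + phi_1 c_1, so
  gamma(0) = c_0 / (1 - phi_1^2) = 2 / (1 - (0.23)^2) = 2 / 0.9471 = 2.111709.
  gamma(1) = phi_1 gamma(0) = (0.23)(2.111709) = 0.485693.
Therefore gamma(1) = 0.4857 (to 4 decimal places).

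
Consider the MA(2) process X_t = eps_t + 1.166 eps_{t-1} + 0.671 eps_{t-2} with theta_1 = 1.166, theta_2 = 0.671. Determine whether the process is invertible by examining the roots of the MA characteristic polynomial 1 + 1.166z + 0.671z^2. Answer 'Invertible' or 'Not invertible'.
\text{Invertible}

The MA(q) characteristic polynomial is P(z) = 1 + 1.166z + 0.671z^2.
Invertibility requires all roots to lie outside the unit circle, i.e. |z| > 1 for every root.
Set 1 + (1.166) z + (0.671) z^2 = 0, i.e. a z^2 + b z + c = 0 with a = 0.671, b = 1.166, c = 1.
Discriminant D = b^2 - 4ac = (1.166)^2 - 4*(0.671)*1 = 1.359556 - (2.684) = -1.324444.
D < 0, so the roots are the complex-conjugate pair z = (-b +/- i sqrt(-D)) / (2a) = -0.8689 +/- 0.8576i.
For a conjugate pair |z|^2 = z * conj(z) = (product of roots) = c/a = 1/(0.671) = 1.490313, so |z| = sqrt(1.490313) = 1.2208 for both roots.
Moduli of all roots: 1.2208, 1.2208.
All moduli strictly greater than 1? Yes.
Verdict: Invertible.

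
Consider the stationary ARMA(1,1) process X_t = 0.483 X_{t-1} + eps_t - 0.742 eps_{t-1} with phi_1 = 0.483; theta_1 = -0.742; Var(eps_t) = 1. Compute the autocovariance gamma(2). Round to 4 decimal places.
\gamma(2) = -0.1047

Multiply the model equation by X_{t-k} and take expectations. With theta_0 = psi_0 = 1 and psi_j the MA(infinity) weights, this gives
  gamma(k) - sum_i phi_i gamma(k-i) = c_k,
  c_k = sigma^2 * sum_{j=k..q} theta_j psi_{j-k}   (c_k = 0 for k > q),
using gamma(-m) = gamma(m).
psi-weights needed (psi_j = theta_j + sum_i phi_i psi_{j-i}):
  psi_1 = theta_1 + phi_1 = -0.742 + (0.483) = -0.259
Right-hand sides:
  c_0 = sigma^2 (1 + theta_1 psi_1) = 1 * (1 + (-0.742)(-0.259)) = 1 * 1.192178 = 1.192178
  c_1 = sigma^2 theta_1 = 1 * (-0.742) = -0.742
  c_2 = 0
Equations for k = 0 and k = 1 (AR order 1):
  gamma(0) = phi_1 gamma(1) + c_0
  gamma(1) = phi_1 gamma(0) + c_1
Substituting the second into the first: gamma(0) (1 - phi_1^2) = c_0 + phi_1 c_1, so
  gamma(0) = (c_0 + phi_1 c_1) / (1 - phi_1^2) = (1.192178 + (0.483)(-0.742)) / (1 - (0.483)^2) = 0.833792 / 0.766711 = 1.087492.
  gamma(1) = phi_1 gamma(0) + c_1 = (0.483)(1.087492) + (-0.742) = -0.216741.
For k = 2 (> q): gamma(2) = phi_1 gamma(1) = (0.483)(-0.216741) = -0.104686.
Therefore gamma(2) = -0.1047 (to 4 decimal places).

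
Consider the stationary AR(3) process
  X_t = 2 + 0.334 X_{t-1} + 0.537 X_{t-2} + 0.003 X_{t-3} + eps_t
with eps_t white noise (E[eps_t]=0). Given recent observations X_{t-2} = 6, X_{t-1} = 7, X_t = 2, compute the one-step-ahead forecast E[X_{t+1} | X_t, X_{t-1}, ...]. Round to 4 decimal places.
E[X_{t+1} \mid \mathcal F_t] = 6.4450

For an AR(p) model X_t = c + sum_i phi_i X_{t-i} + eps_t, the
one-step-ahead conditional mean is
  E[X_{t+1} | X_t, ...] = c + sum_i phi_i X_{t+1-i}.
Substitute known values:
  E[X_{t+1} | ...] = 2 + (0.334) * (2) + (0.537) * (7) + (0.003) * (6)
                   = 6.4450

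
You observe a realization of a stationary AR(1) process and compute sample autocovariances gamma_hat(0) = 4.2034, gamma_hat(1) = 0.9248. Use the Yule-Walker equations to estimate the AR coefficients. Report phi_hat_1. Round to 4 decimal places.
\hat\phi_{1} = 0.2200

The Yule-Walker equations for an AR(p) process read, in matrix form,
  Gamma_p phi = r_p,   with   (Gamma_p)_{ij} = gamma(|i - j|),
                       (r_p)_i = gamma(i),   i,j = 1..p.
Substitute the sample gammas (Toeplitz matrix and right-hand side of size 1):
  Gamma_p = [[4.2034]]
  r_p     = [0.9248]
With p = 1 this is the single equation gamma(0) phi_1 = gamma(1):
  phi_hat_1 = gamma(1) / gamma(0) = 0.9248 / 4.2034 = 0.2200.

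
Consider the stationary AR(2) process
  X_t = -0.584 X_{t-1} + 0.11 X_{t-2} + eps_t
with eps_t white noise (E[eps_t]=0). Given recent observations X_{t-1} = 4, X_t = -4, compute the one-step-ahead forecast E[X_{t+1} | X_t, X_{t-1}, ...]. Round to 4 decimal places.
E[X_{t+1} \mid \mathcal F_t] = 2.7760

For an AR(p) model X_t = c + sum_i phi_i X_{t-i} + eps_t, the
one-step-ahead conditional mean is
  E[X_{t+1} | X_t, ...] = c + sum_i phi_i X_{t+1-i}.
Substitute known values:
  E[X_{t+1} | ...] = (-0.584) * (-4) + (0.11) * (4)
                   = 2.7760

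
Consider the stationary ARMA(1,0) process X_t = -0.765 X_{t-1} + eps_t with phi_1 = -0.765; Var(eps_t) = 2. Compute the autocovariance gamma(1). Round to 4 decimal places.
\gamma(1) = -3.6887

Multiply the model equation by X_{t-k} and take expectations. With theta_0 = psi_0 = 1 and psi_j the MA(infinity) weights, this gives
  gamma(k) - sum_i phi_i gamma(k-i) = c_k,
  c_k = sigma^2 * sum_{j=k..q} theta_j psi_{j-k}   (c_k = 0 for k > q),
using gamma(-m) = gamma(m).
Pure AR (q = 0): c_0 = sigma^2 = 2, c_k = 0 for k >= 1.
Equations for k = 0 and k = 1 (AR order 1):
  gamma(0) = phi_1 gamma(1) + c_0
  gamma(1) = phi_1 gamma(0) + c_1
Substituting the second into the first: gamma(0) (1 - phi_1^2) = c_0 + phi_1 c_1, so
  gamma(0) = c_0 / (1 - phi_1^2) = 2 / (1 - (-0.765)^2) = 2 / 0.414775 = 4.821891.
  gamma(1) = phi_1 gamma(0) = (-0.765)(4.821891) = -3.688747.
Therefore gamma(1) = -3.6887 (to 4 decimal places).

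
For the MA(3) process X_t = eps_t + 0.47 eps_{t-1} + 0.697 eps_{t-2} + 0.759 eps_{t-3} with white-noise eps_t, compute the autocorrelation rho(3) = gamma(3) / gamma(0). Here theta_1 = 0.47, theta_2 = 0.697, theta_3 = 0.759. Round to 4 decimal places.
\rho(3) = 0.3325

For an MA(q) process with theta_0 = 1, the autocovariance is
  gamma(k) = sigma^2 * sum_{i=0..q-k} theta_i * theta_{i+k},
and rho(k) = gamma(k) / gamma(0). Sigma^2 cancels.
  numerator   = (1)*(0.759) = 0.759.
  denominator = (1)^2 + (0.47)^2 + (0.697)^2 + (0.759)^2 = 2.28279.
  rho(3) = 0.759 / 2.28279 = 0.3325.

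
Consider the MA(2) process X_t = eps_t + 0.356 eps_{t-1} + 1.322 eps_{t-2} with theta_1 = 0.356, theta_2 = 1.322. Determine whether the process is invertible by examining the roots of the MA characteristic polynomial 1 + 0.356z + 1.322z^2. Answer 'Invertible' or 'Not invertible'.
\text{Not invertible}

The MA(q) characteristic polynomial is P(z) = 1 + 0.356z + 1.322z^2.
Invertibility requires all roots to lie outside the unit circle, i.e. |z| > 1 for every root.
Set 1 + (0.356) z + (1.322) z^2 = 0, i.e. a z^2 + b z + c = 0 with a = 1.322, b = 0.356, c = 1.
Discriminant D = b^2 - 4ac = (0.356)^2 - 4*(1.322)*1 = 0.126736 - (5.288) = -5.161264.
D < 0, so the roots are the complex-conjugate pair z = (-b +/- i sqrt(-D)) / (2a) = -0.1346 +/- 0.8592i.
For a conjugate pair |z|^2 = z * conj(z) = (product of roots) = c/a = 1/(1.322) = 0.75643, so |z| = sqrt(0.75643) = 0.8697 for both roots.
Moduli of all roots: 0.8697, 0.8697.
All moduli strictly greater than 1? No.
Verdict: Not invertible.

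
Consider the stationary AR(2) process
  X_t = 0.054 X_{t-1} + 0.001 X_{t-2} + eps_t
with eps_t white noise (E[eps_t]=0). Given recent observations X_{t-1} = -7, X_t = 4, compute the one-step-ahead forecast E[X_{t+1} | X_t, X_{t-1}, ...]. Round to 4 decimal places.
E[X_{t+1} \mid \mathcal F_t] = 0.2090

For an AR(p) model X_t = c + sum_i phi_i X_{t-i} + eps_t, the
one-step-ahead conditional mean is
  E[X_{t+1} | X_t, ...] = c + sum_i phi_i X_{t+1-i}.
Substitute known values:
  E[X_{t+1} | ...] = (0.054) * (4) + (0.001) * (-7)
                   = 0.2090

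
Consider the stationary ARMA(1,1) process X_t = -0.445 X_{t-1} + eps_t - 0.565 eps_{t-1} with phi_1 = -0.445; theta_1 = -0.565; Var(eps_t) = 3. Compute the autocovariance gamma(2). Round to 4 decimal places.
\gamma(2) = 2.1040

Multiply the model equation by X_{t-k} and take expectations. With theta_0 = psi_0 = 1 and psi_j the MA(infinity) weights, this gives
  gamma(k) - sum_i phi_i gamma(k-i) = c_k,
  c_k = sigma^2 * sum_{j=k..q} theta_j psi_{j-k}   (c_k = 0 for k > q),
using gamma(-m) = gamma(m).
psi-weights needed (psi_j = theta_j + sum_i phi_i psi_{j-i}):
  psi_1 = theta_1 + phi_1 = -0.565 + (-0.445) = -1.01
Right-hand sides:
  c_0 = sigma^2 (1 + theta_1 psi_1) = 3 * (1 + (-0.565)(-1.01)) = 3 * 1.57065 = 4.71195
  c_1 = sigma^2 theta_1 = 3 * (-0.565) = -1.695
  c_2 = 0
Equations for k = 0 and k = 1 (AR order 1):
  gamma(0) = phi_1 gamma(1) + c_0
  gamma(1) = phi_1 gamma(0) + c_1
Substituting the second into the first: gamma(0) (1 - phi_1^2) = c_0 + phi_1 c_1, so
  gamma(0) = (c_0 + phi_1 c_1) / (1 - phi_1^2) = (4.71195 + (-0.445)(-1.695)) / (1 - (-0.445)^2) = 5.466225 / 0.801975 = 6.815954.
  gamma(1) = phi_1 gamma(0) + c_1 = (-0.445)(6.815954) + (-1.695) = -4.7281.
For k = 2 (> q): gamma(2) = phi_1 gamma(1) = (-0.445)(-4.7281) = 2.104004.
Therefore gamma(2) = 2.1040 (to 4 decimal places).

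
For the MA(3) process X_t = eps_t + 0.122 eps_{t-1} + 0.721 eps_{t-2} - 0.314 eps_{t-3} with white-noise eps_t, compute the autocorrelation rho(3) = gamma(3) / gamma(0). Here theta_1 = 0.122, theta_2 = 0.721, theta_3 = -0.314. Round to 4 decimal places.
\rho(3) = -0.1922

For an MA(q) process with theta_0 = 1, the autocovariance is
  gamma(k) = sigma^2 * sum_{i=0..q-k} theta_i * theta_{i+k},
and rho(k) = gamma(k) / gamma(0). Sigma^2 cancels.
  numerator   = (1)*(-0.314) = -0.314.
  denominator = (1)^2 + (0.122)^2 + (0.721)^2 + (-0.314)^2 = 1.633321.
  rho(3) = -0.314 / 1.633321 = -0.1922.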